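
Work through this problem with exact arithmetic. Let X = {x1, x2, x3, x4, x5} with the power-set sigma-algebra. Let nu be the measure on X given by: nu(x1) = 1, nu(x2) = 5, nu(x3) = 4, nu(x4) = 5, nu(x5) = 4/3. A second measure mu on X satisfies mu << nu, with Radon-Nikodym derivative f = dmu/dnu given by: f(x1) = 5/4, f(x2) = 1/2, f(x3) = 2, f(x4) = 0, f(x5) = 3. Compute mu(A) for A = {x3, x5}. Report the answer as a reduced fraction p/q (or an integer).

By the defining property of the Radon-Nikodym derivative, for every measurable set A,
  mu(A) = integral_A f dnu.
Since nu is a discrete measure concentrated on the atoms of X, the integral over A reduces to the sum
  mu(A) = sum_{x in A} f(x) * nu({x}).
Computing each term:
  x3: f(x3) * nu(x3) = 2 * 4 = 8.
  x5: f(x5) * nu(x5) = 3 * 4/3 = 4.
Summing: mu(A) = 8 + 4 = 12.

12


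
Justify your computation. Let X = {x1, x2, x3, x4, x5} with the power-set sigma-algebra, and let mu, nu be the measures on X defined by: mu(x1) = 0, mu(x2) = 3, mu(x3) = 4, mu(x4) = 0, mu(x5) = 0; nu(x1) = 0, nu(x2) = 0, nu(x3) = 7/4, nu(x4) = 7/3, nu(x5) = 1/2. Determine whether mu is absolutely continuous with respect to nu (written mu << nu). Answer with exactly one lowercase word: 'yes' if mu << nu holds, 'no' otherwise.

mu << nu means: every nu-null measurable set is also mu-null; equivalently, for every atom x, if nu({x}) = 0 then mu({x}) = 0.
Checking each atom:
  x1: nu = 0, mu = 0 -> consistent with mu << nu.
  x2: nu = 0, mu = 3 > 0 -> violates mu << nu.
  x3: nu = 7/4 > 0 -> no constraint.
  x4: nu = 7/3 > 0 -> no constraint.
  x5: nu = 1/2 > 0 -> no constraint.
The atom(s) x2 violate the condition (nu = 0 but mu > 0). Therefore mu is NOT absolutely continuous w.r.t. nu.

no


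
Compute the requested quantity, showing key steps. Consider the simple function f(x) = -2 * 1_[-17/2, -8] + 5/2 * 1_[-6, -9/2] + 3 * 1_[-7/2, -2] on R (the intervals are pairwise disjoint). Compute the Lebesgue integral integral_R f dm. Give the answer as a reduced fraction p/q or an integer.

For a simple function f = sum_i c_i * 1_{A_i} with disjoint A_i,
  integral f dm = sum_i c_i * m(A_i).
Lengths of the A_i:
  m(A_1) = -8 - (-17/2) = 1/2.
  m(A_2) = -9/2 - (-6) = 3/2.
  m(A_3) = -2 - (-7/2) = 3/2.
Contributions c_i * m(A_i):
  (-2) * (1/2) = -1.
  (5/2) * (3/2) = 15/4.
  (3) * (3/2) = 9/2.
Total: -1 + 15/4 + 9/2 = 29/4.

29/4


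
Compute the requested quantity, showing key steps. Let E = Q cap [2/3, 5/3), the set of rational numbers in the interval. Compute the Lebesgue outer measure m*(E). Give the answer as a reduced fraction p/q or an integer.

E = Q cap [2/3, 5/3) is a subset of Q, which is countable. Enumerate Q = {q_1, q_2, ...}; for any eps > 0, cover q_k by the open interval (q_k - eps/2^(k+1), q_k + eps/2^(k+1)), of length eps/2^k. The total cover length is sum_{k>=1} eps/2^k = eps. Hence m*(E) <= m*(Q) <= eps for every eps > 0, and since outer measure is non-negative, m*(E) = 0.

0


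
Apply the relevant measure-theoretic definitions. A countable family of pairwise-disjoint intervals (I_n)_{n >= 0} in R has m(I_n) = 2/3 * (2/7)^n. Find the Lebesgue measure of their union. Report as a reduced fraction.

By countable additivity of the Lebesgue measure on pairwise disjoint measurable sets,
  m(union_{n >= 0} I_n) = sum_{n >= 0} m(I_n) = sum_{n >= 0} a * r^n,
  with a = 2/3 and r = 2/7.
Since 0 < r = 2/7 < 1, the geometric series converges:
  sum_{n >= 0} a * r^n = a / (1 - r).
  = 2/3 / (1 - 2/7)
  = 2/3 / (5/7)
  = 14/15.

14/15


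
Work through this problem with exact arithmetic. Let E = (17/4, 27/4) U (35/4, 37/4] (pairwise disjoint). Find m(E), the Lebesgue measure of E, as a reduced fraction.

For pairwise disjoint intervals, m(union_i I_i) = sum_i m(I_i),
and m is invariant under swapping open/closed endpoints (single points have measure 0).
So m(E) = sum_i (b_i - a_i).
  I_1 has length 27/4 - 17/4 = 5/2.
  I_2 has length 37/4 - 35/4 = 1/2.
Summing:
  m(E) = 5/2 + 1/2 = 3.

3


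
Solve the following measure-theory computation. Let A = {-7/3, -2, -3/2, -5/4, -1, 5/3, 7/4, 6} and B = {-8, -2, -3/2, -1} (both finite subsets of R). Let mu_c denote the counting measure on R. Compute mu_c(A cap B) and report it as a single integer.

Counting measure on a finite set equals cardinality. mu_c(A cap B) = |A cap B| (elements appearing in both).
Enumerating the elements of A that also lie in B gives 3 element(s).
So mu_c(A cap B) = 3.

3


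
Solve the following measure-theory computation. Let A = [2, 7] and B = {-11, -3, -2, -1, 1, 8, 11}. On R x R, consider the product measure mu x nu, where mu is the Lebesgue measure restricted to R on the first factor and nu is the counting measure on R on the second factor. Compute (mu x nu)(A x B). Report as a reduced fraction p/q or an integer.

For a measurable rectangle A x B, the product measure satisfies
  (mu x nu)(A x B) = mu(A) * nu(B).
  mu(A) = 5.
  nu(B) = 7.
  (mu x nu)(A x B) = 5 * 7 = 35.

35


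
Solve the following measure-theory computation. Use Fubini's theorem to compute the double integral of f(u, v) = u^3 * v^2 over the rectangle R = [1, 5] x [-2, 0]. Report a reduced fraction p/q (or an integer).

f(u, v) is a tensor product of a function of u and a function of v, and both factors are bounded continuous (hence Lebesgue integrable) on the rectangle, so Fubini's theorem applies:
  integral_R f d(m x m) = (integral_a1^b1 u^3 du) * (integral_a2^b2 v^2 dv).
Inner integral in u: integral_{1}^{5} u^3 du = (5^4 - 1^4)/4
  = 156.
Inner integral in v: integral_{-2}^{0} v^2 dv = (0^3 - (-2)^3)/3
  = 8/3.
Product: (156) * (8/3) = 416.

416


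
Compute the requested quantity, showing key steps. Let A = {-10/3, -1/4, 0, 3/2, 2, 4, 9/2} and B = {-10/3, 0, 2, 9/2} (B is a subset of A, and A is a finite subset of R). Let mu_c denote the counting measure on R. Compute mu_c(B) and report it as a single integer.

Counting measure assigns mu_c(E) = |E| (number of elements) when E is finite.
B has 4 element(s), so mu_c(B) = 4.

4


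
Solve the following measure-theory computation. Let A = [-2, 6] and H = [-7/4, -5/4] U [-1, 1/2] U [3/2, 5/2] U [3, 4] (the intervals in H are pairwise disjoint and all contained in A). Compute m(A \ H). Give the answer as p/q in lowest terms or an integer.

The ambient interval has length m(A) = 6 - (-2) = 8.
Since the holes are disjoint and sit inside A, by finite additivity
  m(H) = sum_i (b_i - a_i), and m(A \ H) = m(A) - m(H).
Computing the hole measures:
  m(H_1) = -5/4 - (-7/4) = 1/2.
  m(H_2) = 1/2 - (-1) = 3/2.
  m(H_3) = 5/2 - 3/2 = 1.
  m(H_4) = 4 - 3 = 1.
Summed: m(H) = 1/2 + 3/2 + 1 + 1 = 4.
So m(A \ H) = 8 - 4 = 4.

4


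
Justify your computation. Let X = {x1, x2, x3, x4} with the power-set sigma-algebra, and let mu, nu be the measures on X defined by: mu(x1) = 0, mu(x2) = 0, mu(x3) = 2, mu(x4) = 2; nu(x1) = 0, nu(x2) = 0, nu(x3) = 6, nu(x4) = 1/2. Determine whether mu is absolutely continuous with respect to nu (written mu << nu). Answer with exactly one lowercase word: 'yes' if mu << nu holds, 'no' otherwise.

mu << nu means: every nu-null measurable set is also mu-null; equivalently, for every atom x, if nu({x}) = 0 then mu({x}) = 0.
Checking each atom:
  x1: nu = 0, mu = 0 -> consistent with mu << nu.
  x2: nu = 0, mu = 0 -> consistent with mu << nu.
  x3: nu = 6 > 0 -> no constraint.
  x4: nu = 1/2 > 0 -> no constraint.
No atom violates the condition. Therefore mu << nu.

yes


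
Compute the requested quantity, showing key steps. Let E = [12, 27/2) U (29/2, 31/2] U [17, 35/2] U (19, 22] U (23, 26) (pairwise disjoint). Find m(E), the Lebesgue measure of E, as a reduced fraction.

For pairwise disjoint intervals, m(union_i I_i) = sum_i m(I_i),
and m is invariant under swapping open/closed endpoints (single points have measure 0).
So m(E) = sum_i (b_i - a_i).
  I_1 has length 27/2 - 12 = 3/2.
  I_2 has length 31/2 - 29/2 = 1.
  I_3 has length 35/2 - 17 = 1/2.
  I_4 has length 22 - 19 = 3.
  I_5 has length 26 - 23 = 3.
Summing:
  m(E) = 3/2 + 1 + 1/2 + 3 + 3 = 9.

9


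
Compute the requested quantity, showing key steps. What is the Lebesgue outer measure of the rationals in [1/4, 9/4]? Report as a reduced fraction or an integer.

E = Q cap [1/4, 9/4] is a subset of Q, which is countable. Enumerate Q = {q_1, q_2, ...}; for any eps > 0, cover q_k by the open interval (q_k - eps/2^(k+1), q_k + eps/2^(k+1)), of length eps/2^k. The total cover length is sum_{k>=1} eps/2^k = eps. Hence m*(E) <= m*(Q) <= eps for every eps > 0, and since outer measure is non-negative, m*(E) = 0.

0


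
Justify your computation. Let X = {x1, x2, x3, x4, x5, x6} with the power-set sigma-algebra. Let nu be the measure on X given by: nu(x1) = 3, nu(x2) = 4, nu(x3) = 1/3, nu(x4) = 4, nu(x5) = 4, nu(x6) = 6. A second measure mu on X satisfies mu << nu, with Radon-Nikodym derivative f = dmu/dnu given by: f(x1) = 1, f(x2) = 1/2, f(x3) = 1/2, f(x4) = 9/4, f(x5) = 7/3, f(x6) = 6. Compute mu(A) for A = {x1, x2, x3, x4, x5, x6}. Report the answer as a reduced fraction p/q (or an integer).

By the defining property of the Radon-Nikodym derivative, for every measurable set A,
  mu(A) = integral_A f dnu.
Since nu is a discrete measure concentrated on the atoms of X, the integral over A reduces to the sum
  mu(A) = sum_{x in A} f(x) * nu({x}).
Computing each term:
  x1: f(x1) * nu(x1) = 1 * 3 = 3.
  x2: f(x2) * nu(x2) = 1/2 * 4 = 2.
  x3: f(x3) * nu(x3) = 1/2 * 1/3 = 1/6.
  x4: f(x4) * nu(x4) = 9/4 * 4 = 9.
  x5: f(x5) * nu(x5) = 7/3 * 4 = 28/3.
  x6: f(x6) * nu(x6) = 6 * 6 = 36.
Summing: mu(A) = 3 + 2 + 1/6 + 9 + 28/3 + 36 = 119/2.

119/2


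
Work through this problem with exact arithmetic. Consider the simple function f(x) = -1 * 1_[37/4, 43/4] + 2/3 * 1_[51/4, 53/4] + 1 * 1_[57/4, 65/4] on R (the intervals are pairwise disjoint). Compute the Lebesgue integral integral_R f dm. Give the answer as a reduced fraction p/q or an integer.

For a simple function f = sum_i c_i * 1_{A_i} with disjoint A_i,
  integral f dm = sum_i c_i * m(A_i).
Lengths of the A_i:
  m(A_1) = 43/4 - 37/4 = 3/2.
  m(A_2) = 53/4 - 51/4 = 1/2.
  m(A_3) = 65/4 - 57/4 = 2.
Contributions c_i * m(A_i):
  (-1) * (3/2) = -3/2.
  (2/3) * (1/2) = 1/3.
  (1) * (2) = 2.
Total: -3/2 + 1/3 + 2 = 5/6.

5/6


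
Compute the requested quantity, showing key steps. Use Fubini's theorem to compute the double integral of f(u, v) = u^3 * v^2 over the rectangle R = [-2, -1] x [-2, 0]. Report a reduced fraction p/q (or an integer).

f(u, v) is a tensor product of a function of u and a function of v, and both factors are bounded continuous (hence Lebesgue integrable) on the rectangle, so Fubini's theorem applies:
  integral_R f d(m x m) = (integral_a1^b1 u^3 du) * (integral_a2^b2 v^2 dv).
Inner integral in u: integral_{-2}^{-1} u^3 du = ((-1)^4 - (-2)^4)/4
  = -15/4.
Inner integral in v: integral_{-2}^{0} v^2 dv = (0^3 - (-2)^3)/3
  = 8/3.
Product: (-15/4) * (8/3) = -10.

-10


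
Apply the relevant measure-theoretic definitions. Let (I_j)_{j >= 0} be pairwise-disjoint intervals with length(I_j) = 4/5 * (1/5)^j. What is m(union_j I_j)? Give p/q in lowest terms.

By countable additivity of the Lebesgue measure on pairwise disjoint measurable sets,
  m(union_{j >= 0} I_j) = sum_{j >= 0} m(I_j) = sum_{j >= 0} a * r^j,
  with a = 4/5 and r = 1/5.
Since 0 < r = 1/5 < 1, the geometric series converges:
  sum_{j >= 0} a * r^j = a / (1 - r).
  = 4/5 / (1 - 1/5)
  = 4/5 / (4/5)
  = 1.

1


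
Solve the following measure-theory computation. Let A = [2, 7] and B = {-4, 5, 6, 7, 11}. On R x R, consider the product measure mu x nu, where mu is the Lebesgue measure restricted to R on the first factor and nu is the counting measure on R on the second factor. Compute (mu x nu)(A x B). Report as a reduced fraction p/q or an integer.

For a measurable rectangle A x B, the product measure satisfies
  (mu x nu)(A x B) = mu(A) * nu(B).
  mu(A) = 5.
  nu(B) = 5.
  (mu x nu)(A x B) = 5 * 5 = 25.

25


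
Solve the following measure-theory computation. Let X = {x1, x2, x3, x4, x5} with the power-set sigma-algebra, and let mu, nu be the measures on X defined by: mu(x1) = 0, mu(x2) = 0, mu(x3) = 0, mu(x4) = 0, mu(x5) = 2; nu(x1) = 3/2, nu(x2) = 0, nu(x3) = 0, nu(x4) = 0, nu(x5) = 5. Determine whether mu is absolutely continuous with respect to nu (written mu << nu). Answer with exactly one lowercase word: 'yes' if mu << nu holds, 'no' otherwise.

mu << nu means: every nu-null measurable set is also mu-null; equivalently, for every atom x, if nu({x}) = 0 then mu({x}) = 0.
Checking each atom:
  x1: nu = 3/2 > 0 -> no constraint.
  x2: nu = 0, mu = 0 -> consistent with mu << nu.
  x3: nu = 0, mu = 0 -> consistent with mu << nu.
  x4: nu = 0, mu = 0 -> consistent with mu << nu.
  x5: nu = 5 > 0 -> no constraint.
No atom violates the condition. Therefore mu << nu.

yes


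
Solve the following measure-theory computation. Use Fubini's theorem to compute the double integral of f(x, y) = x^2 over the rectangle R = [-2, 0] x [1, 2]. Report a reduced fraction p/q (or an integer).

f(x, y) is a tensor product of a function of x and a function of y, and both factors are bounded continuous (hence Lebesgue integrable) on the rectangle, so Fubini's theorem applies:
  integral_R f d(m x m) = (integral_a1^b1 x^2 dx) * (integral_a2^b2 1 dy).
Inner integral in x: integral_{-2}^{0} x^2 dx = (0^3 - (-2)^3)/3
  = 8/3.
Inner integral in y: integral_{1}^{2} 1 dy = (2^1 - 1^1)/1
  = 1.
Product: (8/3) * (1) = 8/3.

8/3


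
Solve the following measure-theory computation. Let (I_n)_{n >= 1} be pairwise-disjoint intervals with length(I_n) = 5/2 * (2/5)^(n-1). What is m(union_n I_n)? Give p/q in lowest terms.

By countable additivity of the Lebesgue measure on pairwise disjoint measurable sets,
  m(union_{n >= 1} I_n) = sum_{n >= 1} m(I_n) = sum_{n >= 1} a * r^(n-1),
  with a = 5/2 and r = 2/5.
Since 0 < r = 2/5 < 1, the geometric series converges:
  sum_{n >= 1} a * r^(n-1) = a / (1 - r).
  = 5/2 / (1 - 2/5)
  = 5/2 / (3/5)
  = 25/6.

25/6


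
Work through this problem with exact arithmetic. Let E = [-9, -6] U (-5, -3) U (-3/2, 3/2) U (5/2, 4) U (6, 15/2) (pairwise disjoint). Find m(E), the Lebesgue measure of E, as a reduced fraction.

For pairwise disjoint intervals, m(union_i I_i) = sum_i m(I_i),
and m is invariant under swapping open/closed endpoints (single points have measure 0).
So m(E) = sum_i (b_i - a_i).
  I_1 has length -6 - (-9) = 3.
  I_2 has length -3 - (-5) = 2.
  I_3 has length 3/2 - (-3/2) = 3.
  I_4 has length 4 - 5/2 = 3/2.
  I_5 has length 15/2 - 6 = 3/2.
Summing:
  m(E) = 3 + 2 + 3 + 3/2 + 3/2 = 11.

11


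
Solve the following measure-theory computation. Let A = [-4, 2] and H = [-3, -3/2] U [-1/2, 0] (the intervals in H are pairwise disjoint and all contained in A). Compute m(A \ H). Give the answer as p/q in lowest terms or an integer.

The ambient interval has length m(A) = 2 - (-4) = 6.
Since the holes are disjoint and sit inside A, by finite additivity
  m(H) = sum_i (b_i - a_i), and m(A \ H) = m(A) - m(H).
Computing the hole measures:
  m(H_1) = -3/2 - (-3) = 3/2.
  m(H_2) = 0 - (-1/2) = 1/2.
Summed: m(H) = 3/2 + 1/2 = 2.
So m(A \ H) = 6 - 2 = 4.

4


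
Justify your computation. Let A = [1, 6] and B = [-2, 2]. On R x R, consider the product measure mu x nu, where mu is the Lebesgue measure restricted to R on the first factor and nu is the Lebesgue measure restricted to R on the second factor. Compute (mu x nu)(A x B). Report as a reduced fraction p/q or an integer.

For a measurable rectangle A x B, the product measure satisfies
  (mu x nu)(A x B) = mu(A) * nu(B).
  mu(A) = 5.
  nu(B) = 4.
  (mu x nu)(A x B) = 5 * 4 = 20.

20


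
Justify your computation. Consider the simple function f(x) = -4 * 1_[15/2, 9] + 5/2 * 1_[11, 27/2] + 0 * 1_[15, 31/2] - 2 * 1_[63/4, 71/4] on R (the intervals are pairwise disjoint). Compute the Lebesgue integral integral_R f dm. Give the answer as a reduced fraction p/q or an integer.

For a simple function f = sum_i c_i * 1_{A_i} with disjoint A_i,
  integral f dm = sum_i c_i * m(A_i).
Lengths of the A_i:
  m(A_1) = 9 - 15/2 = 3/2.
  m(A_2) = 27/2 - 11 = 5/2.
  m(A_3) = 31/2 - 15 = 1/2.
  m(A_4) = 71/4 - 63/4 = 2.
Contributions c_i * m(A_i):
  (-4) * (3/2) = -6.
  (5/2) * (5/2) = 25/4.
  (0) * (1/2) = 0.
  (-2) * (2) = -4.
Total: -6 + 25/4 + 0 - 4 = -15/4.

-15/4


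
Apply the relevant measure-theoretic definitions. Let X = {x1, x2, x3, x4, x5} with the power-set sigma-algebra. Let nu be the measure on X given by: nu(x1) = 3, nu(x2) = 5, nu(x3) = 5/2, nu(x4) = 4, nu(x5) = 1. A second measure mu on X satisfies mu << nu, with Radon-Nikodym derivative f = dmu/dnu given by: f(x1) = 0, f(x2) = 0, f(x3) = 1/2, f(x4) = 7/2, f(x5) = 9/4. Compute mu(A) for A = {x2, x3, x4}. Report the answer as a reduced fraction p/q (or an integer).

By the defining property of the Radon-Nikodym derivative, for every measurable set A,
  mu(A) = integral_A f dnu.
Since nu is a discrete measure concentrated on the atoms of X, the integral over A reduces to the sum
  mu(A) = sum_{x in A} f(x) * nu({x}).
Computing each term:
  x2: f(x2) * nu(x2) = 0 * 5 = 0.
  x3: f(x3) * nu(x3) = 1/2 * 5/2 = 5/4.
  x4: f(x4) * nu(x4) = 7/2 * 4 = 14.
Summing: mu(A) = 0 + 5/4 + 14 = 61/4.

61/4


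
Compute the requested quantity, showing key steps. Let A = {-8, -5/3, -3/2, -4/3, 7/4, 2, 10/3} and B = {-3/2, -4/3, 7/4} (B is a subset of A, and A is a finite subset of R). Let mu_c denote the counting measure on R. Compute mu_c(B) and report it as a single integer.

Counting measure assigns mu_c(E) = |E| (number of elements) when E is finite.
B has 3 element(s), so mu_c(B) = 3.

3


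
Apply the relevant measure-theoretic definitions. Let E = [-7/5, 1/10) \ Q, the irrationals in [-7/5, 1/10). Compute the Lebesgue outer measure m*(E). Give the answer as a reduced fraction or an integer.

The interval I = [-7/5, 1/10) has m(I) = 1/10 - (-7/5) = 3/2 (endpoints are measure-zero, so open/closed/half-open agree). Write I = (I cap Q) u (I \ Q). The rationals in I are countable, so m*(I cap Q) = 0 (cover each rational by intervals whose total length is arbitrarily small). By countable subadditivity m*(I) <= m*(I cap Q) + m*(I \ Q), hence m*(I \ Q) >= m(I) = 3/2. The reverse inequality m*(I \ Q) <= m*(I) = 3/2 is trivial since (I \ Q) is a subset of I. Therefore m*(I \ Q) = 3/2.

3/2


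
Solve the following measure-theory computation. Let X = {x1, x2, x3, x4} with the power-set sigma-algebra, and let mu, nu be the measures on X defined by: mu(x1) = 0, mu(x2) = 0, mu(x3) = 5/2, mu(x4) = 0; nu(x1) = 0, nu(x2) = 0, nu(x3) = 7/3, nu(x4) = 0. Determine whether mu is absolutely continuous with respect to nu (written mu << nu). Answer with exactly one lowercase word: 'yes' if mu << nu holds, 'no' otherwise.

mu << nu means: every nu-null measurable set is also mu-null; equivalently, for every atom x, if nu({x}) = 0 then mu({x}) = 0.
Checking each atom:
  x1: nu = 0, mu = 0 -> consistent with mu << nu.
  x2: nu = 0, mu = 0 -> consistent with mu << nu.
  x3: nu = 7/3 > 0 -> no constraint.
  x4: nu = 0, mu = 0 -> consistent with mu << nu.
No atom violates the condition. Therefore mu << nu.

yes


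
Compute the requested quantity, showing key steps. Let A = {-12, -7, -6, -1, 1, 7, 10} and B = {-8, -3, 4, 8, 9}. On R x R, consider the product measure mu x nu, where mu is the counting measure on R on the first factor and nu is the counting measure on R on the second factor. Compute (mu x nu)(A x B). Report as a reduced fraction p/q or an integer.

For a measurable rectangle A x B, the product measure satisfies
  (mu x nu)(A x B) = mu(A) * nu(B).
  mu(A) = 7.
  nu(B) = 5.
  (mu x nu)(A x B) = 7 * 5 = 35.

35


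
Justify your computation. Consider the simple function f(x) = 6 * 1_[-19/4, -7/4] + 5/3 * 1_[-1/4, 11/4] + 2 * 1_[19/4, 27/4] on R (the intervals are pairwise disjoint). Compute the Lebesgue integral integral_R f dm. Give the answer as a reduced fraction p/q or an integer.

For a simple function f = sum_i c_i * 1_{A_i} with disjoint A_i,
  integral f dm = sum_i c_i * m(A_i).
Lengths of the A_i:
  m(A_1) = -7/4 - (-19/4) = 3.
  m(A_2) = 11/4 - (-1/4) = 3.
  m(A_3) = 27/4 - 19/4 = 2.
Contributions c_i * m(A_i):
  (6) * (3) = 18.
  (5/3) * (3) = 5.
  (2) * (2) = 4.
Total: 18 + 5 + 4 = 27.

27


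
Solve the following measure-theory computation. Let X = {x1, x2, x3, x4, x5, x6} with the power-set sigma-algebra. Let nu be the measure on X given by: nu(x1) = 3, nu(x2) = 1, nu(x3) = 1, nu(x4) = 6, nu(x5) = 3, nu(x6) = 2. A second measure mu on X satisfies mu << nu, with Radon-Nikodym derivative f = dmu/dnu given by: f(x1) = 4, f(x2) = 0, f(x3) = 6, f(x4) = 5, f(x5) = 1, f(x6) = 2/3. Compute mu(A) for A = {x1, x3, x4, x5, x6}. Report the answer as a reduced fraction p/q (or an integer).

By the defining property of the Radon-Nikodym derivative, for every measurable set A,
  mu(A) = integral_A f dnu.
Since nu is a discrete measure concentrated on the atoms of X, the integral over A reduces to the sum
  mu(A) = sum_{x in A} f(x) * nu({x}).
Computing each term:
  x1: f(x1) * nu(x1) = 4 * 3 = 12.
  x3: f(x3) * nu(x3) = 6 * 1 = 6.
  x4: f(x4) * nu(x4) = 5 * 6 = 30.
  x5: f(x5) * nu(x5) = 1 * 3 = 3.
  x6: f(x6) * nu(x6) = 2/3 * 2 = 4/3.
Summing: mu(A) = 12 + 6 + 30 + 3 + 4/3 = 157/3.

157/3


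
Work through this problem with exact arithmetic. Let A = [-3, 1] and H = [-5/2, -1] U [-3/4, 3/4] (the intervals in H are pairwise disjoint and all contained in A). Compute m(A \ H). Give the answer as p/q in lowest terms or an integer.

The ambient interval has length m(A) = 1 - (-3) = 4.
Since the holes are disjoint and sit inside A, by finite additivity
  m(H) = sum_i (b_i - a_i), and m(A \ H) = m(A) - m(H).
Computing the hole measures:
  m(H_1) = -1 - (-5/2) = 3/2.
  m(H_2) = 3/4 - (-3/4) = 3/2.
Summed: m(H) = 3/2 + 3/2 = 3.
So m(A \ H) = 4 - 3 = 1.

1


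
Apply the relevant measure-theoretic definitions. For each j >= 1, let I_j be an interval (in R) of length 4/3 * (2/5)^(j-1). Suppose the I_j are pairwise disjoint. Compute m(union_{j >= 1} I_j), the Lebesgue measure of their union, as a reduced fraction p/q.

By countable additivity of the Lebesgue measure on pairwise disjoint measurable sets,
  m(union_{j >= 1} I_j) = sum_{j >= 1} m(I_j) = sum_{j >= 1} a * r^(j-1),
  with a = 4/3 and r = 2/5.
Since 0 < r = 2/5 < 1, the geometric series converges:
  sum_{j >= 1} a * r^(j-1) = a / (1 - r).
  = 4/3 / (1 - 2/5)
  = 4/3 / (3/5)
  = 20/9.

20/9


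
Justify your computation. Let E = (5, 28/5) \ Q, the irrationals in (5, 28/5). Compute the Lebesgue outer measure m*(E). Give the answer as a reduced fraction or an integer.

The interval I = (5, 28/5) has m(I) = 28/5 - 5 = 3/5 (endpoints are measure-zero, so open/closed/half-open agree). Write I = (I cap Q) u (I \ Q). The rationals in I are countable, so m*(I cap Q) = 0 (cover each rational by intervals whose total length is arbitrarily small). By countable subadditivity m*(I) <= m*(I cap Q) + m*(I \ Q), hence m*(I \ Q) >= m(I) = 3/5. The reverse inequality m*(I \ Q) <= m*(I) = 3/5 is trivial since (I \ Q) is a subset of I. Therefore m*(I \ Q) = 3/5.

3/5


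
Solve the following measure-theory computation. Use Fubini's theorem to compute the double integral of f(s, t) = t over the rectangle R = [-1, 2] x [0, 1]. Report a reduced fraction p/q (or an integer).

f(s, t) is a tensor product of a function of s and a function of t, and both factors are bounded continuous (hence Lebesgue integrable) on the rectangle, so Fubini's theorem applies:
  integral_R f d(m x m) = (integral_a1^b1 1 ds) * (integral_a2^b2 t dt).
Inner integral in s: integral_{-1}^{2} 1 ds = (2^1 - (-1)^1)/1
  = 3.
Inner integral in t: integral_{0}^{1} t dt = (1^2 - 0^2)/2
  = 1/2.
Product: (3) * (1/2) = 3/2.

3/2


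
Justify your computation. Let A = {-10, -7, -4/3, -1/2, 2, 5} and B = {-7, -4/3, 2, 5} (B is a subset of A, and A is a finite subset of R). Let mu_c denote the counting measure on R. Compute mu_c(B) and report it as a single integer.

Counting measure assigns mu_c(E) = |E| (number of elements) when E is finite.
B has 4 element(s), so mu_c(B) = 4.

4


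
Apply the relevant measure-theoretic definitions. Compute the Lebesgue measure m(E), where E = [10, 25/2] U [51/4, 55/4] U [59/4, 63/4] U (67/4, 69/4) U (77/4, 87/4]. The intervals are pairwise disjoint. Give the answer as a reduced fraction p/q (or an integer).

For pairwise disjoint intervals, m(union_i I_i) = sum_i m(I_i),
and m is invariant under swapping open/closed endpoints (single points have measure 0).
So m(E) = sum_i (b_i - a_i).
  I_1 has length 25/2 - 10 = 5/2.
  I_2 has length 55/4 - 51/4 = 1.
  I_3 has length 63/4 - 59/4 = 1.
  I_4 has length 69/4 - 67/4 = 1/2.
  I_5 has length 87/4 - 77/4 = 5/2.
Summing:
  m(E) = 5/2 + 1 + 1 + 1/2 + 5/2 = 15/2.

15/2


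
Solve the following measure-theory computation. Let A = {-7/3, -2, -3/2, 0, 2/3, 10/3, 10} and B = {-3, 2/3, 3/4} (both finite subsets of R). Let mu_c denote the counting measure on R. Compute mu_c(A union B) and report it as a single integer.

Counting measure on a finite set equals cardinality. By inclusion-exclusion, |A union B| = |A| + |B| - |A cap B|.
|A| = 7, |B| = 3, |A cap B| = 1.
So mu_c(A union B) = 7 + 3 - 1 = 9.

9


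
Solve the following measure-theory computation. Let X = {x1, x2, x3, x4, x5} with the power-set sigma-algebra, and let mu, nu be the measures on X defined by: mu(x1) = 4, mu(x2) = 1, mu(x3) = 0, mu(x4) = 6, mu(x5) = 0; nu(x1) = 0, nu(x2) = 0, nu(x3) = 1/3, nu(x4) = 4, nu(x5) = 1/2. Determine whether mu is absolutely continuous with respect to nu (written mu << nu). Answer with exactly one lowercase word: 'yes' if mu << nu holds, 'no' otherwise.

mu << nu means: every nu-null measurable set is also mu-null; equivalently, for every atom x, if nu({x}) = 0 then mu({x}) = 0.
Checking each atom:
  x1: nu = 0, mu = 4 > 0 -> violates mu << nu.
  x2: nu = 0, mu = 1 > 0 -> violates mu << nu.
  x3: nu = 1/3 > 0 -> no constraint.
  x4: nu = 4 > 0 -> no constraint.
  x5: nu = 1/2 > 0 -> no constraint.
The atom(s) x1, x2 violate the condition (nu = 0 but mu > 0). Therefore mu is NOT absolutely continuous w.r.t. nu.

no


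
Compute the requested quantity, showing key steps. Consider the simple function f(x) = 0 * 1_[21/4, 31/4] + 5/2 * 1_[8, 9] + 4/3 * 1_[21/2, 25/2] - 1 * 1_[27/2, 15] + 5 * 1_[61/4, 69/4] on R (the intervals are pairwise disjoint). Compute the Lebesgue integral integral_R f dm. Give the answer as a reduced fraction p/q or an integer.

For a simple function f = sum_i c_i * 1_{A_i} with disjoint A_i,
  integral f dm = sum_i c_i * m(A_i).
Lengths of the A_i:
  m(A_1) = 31/4 - 21/4 = 5/2.
  m(A_2) = 9 - 8 = 1.
  m(A_3) = 25/2 - 21/2 = 2.
  m(A_4) = 15 - 27/2 = 3/2.
  m(A_5) = 69/4 - 61/4 = 2.
Contributions c_i * m(A_i):
  (0) * (5/2) = 0.
  (5/2) * (1) = 5/2.
  (4/3) * (2) = 8/3.
  (-1) * (3/2) = -3/2.
  (5) * (2) = 10.
Total: 0 + 5/2 + 8/3 - 3/2 + 10 = 41/3.

41/3


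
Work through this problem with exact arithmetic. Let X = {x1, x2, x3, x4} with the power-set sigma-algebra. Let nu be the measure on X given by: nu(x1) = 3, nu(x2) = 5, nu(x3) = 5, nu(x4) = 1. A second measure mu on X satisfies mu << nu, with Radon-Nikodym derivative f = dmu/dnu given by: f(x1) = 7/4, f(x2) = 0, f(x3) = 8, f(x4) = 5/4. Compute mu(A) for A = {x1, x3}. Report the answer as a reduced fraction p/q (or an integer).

By the defining property of the Radon-Nikodym derivative, for every measurable set A,
  mu(A) = integral_A f dnu.
Since nu is a discrete measure concentrated on the atoms of X, the integral over A reduces to the sum
  mu(A) = sum_{x in A} f(x) * nu({x}).
Computing each term:
  x1: f(x1) * nu(x1) = 7/4 * 3 = 21/4.
  x3: f(x3) * nu(x3) = 8 * 5 = 40.
Summing: mu(A) = 21/4 + 40 = 181/4.

181/4


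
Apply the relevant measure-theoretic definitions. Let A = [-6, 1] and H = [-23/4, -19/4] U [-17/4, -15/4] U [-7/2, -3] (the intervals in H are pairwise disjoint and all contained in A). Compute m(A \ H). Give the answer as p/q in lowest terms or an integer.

The ambient interval has length m(A) = 1 - (-6) = 7.
Since the holes are disjoint and sit inside A, by finite additivity
  m(H) = sum_i (b_i - a_i), and m(A \ H) = m(A) - m(H).
Computing the hole measures:
  m(H_1) = -19/4 - (-23/4) = 1.
  m(H_2) = -15/4 - (-17/4) = 1/2.
  m(H_3) = -3 - (-7/2) = 1/2.
Summed: m(H) = 1 + 1/2 + 1/2 = 2.
So m(A \ H) = 7 - 2 = 5.

5


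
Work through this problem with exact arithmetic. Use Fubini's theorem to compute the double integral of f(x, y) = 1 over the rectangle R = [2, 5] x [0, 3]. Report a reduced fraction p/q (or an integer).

f(x, y) is a tensor product of a function of x and a function of y, and both factors are bounded continuous (hence Lebesgue integrable) on the rectangle, so Fubini's theorem applies:
  integral_R f d(m x m) = (integral_a1^b1 1 dx) * (integral_a2^b2 1 dy).
Inner integral in x: integral_{2}^{5} 1 dx = (5^1 - 2^1)/1
  = 3.
Inner integral in y: integral_{0}^{3} 1 dy = (3^1 - 0^1)/1
  = 3.
Product: (3) * (3) = 9.

9


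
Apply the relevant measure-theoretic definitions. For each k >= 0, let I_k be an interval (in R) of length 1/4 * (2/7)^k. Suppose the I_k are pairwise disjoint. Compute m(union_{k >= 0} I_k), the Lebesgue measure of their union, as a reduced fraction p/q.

By countable additivity of the Lebesgue measure on pairwise disjoint measurable sets,
  m(union_{k >= 0} I_k) = sum_{k >= 0} m(I_k) = sum_{k >= 0} a * r^k,
  with a = 1/4 and r = 2/7.
Since 0 < r = 2/7 < 1, the geometric series converges:
  sum_{k >= 0} a * r^k = a / (1 - r).
  = 1/4 / (1 - 2/7)
  = 1/4 / (5/7)
  = 7/20.

7/20


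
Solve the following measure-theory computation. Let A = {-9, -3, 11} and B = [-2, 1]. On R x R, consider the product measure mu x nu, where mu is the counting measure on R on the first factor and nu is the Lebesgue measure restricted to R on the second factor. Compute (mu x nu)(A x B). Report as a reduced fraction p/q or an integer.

For a measurable rectangle A x B, the product measure satisfies
  (mu x nu)(A x B) = mu(A) * nu(B).
  mu(A) = 3.
  nu(B) = 3.
  (mu x nu)(A x B) = 3 * 3 = 9.

9


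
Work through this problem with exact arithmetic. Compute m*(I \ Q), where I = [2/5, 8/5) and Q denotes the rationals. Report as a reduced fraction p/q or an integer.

The interval I = [2/5, 8/5) has m(I) = 8/5 - 2/5 = 6/5 (endpoints are measure-zero, so open/closed/half-open agree). Write I = (I cap Q) u (I \ Q). The rationals in I are countable, so m*(I cap Q) = 0 (cover each rational by intervals whose total length is arbitrarily small). By countable subadditivity m*(I) <= m*(I cap Q) + m*(I \ Q), hence m*(I \ Q) >= m(I) = 6/5. The reverse inequality m*(I \ Q) <= m*(I) = 6/5 is trivial since (I \ Q) is a subset of I. Therefore m*(I \ Q) = 6/5.

6/5


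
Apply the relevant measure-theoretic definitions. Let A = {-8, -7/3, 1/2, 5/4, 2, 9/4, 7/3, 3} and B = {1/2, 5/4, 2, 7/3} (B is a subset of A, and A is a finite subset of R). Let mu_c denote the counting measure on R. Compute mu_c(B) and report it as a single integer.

Counting measure assigns mu_c(E) = |E| (number of elements) when E is finite.
B has 4 element(s), so mu_c(B) = 4.

4


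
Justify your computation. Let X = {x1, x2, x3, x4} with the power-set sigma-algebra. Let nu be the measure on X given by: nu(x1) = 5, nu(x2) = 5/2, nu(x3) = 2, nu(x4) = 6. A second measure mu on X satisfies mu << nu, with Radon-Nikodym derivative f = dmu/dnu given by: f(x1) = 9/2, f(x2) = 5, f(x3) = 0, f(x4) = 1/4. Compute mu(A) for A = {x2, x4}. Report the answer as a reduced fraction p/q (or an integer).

By the defining property of the Radon-Nikodym derivative, for every measurable set A,
  mu(A) = integral_A f dnu.
Since nu is a discrete measure concentrated on the atoms of X, the integral over A reduces to the sum
  mu(A) = sum_{x in A} f(x) * nu({x}).
Computing each term:
  x2: f(x2) * nu(x2) = 5 * 5/2 = 25/2.
  x4: f(x4) * nu(x4) = 1/4 * 6 = 3/2.
Summing: mu(A) = 25/2 + 3/2 = 14.

14


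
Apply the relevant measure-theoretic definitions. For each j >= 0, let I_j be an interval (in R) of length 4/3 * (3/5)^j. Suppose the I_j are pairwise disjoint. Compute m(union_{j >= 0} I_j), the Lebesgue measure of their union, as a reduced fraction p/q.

By countable additivity of the Lebesgue measure on pairwise disjoint measurable sets,
  m(union_{j >= 0} I_j) = sum_{j >= 0} m(I_j) = sum_{j >= 0} a * r^j,
  with a = 4/3 and r = 3/5.
Since 0 < r = 3/5 < 1, the geometric series converges:
  sum_{j >= 0} a * r^j = a / (1 - r).
  = 4/3 / (1 - 3/5)
  = 4/3 / (2/5)
  = 10/3.

10/3


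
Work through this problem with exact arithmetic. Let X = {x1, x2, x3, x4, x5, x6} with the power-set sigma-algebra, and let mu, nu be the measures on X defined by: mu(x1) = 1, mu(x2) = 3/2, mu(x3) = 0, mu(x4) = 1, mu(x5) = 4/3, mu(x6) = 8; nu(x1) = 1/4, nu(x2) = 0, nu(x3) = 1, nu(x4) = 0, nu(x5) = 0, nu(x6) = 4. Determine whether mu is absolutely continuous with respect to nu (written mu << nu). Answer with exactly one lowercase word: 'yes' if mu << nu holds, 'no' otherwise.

mu << nu means: every nu-null measurable set is also mu-null; equivalently, for every atom x, if nu({x}) = 0 then mu({x}) = 0.
Checking each atom:
  x1: nu = 1/4 > 0 -> no constraint.
  x2: nu = 0, mu = 3/2 > 0 -> violates mu << nu.
  x3: nu = 1 > 0 -> no constraint.
  x4: nu = 0, mu = 1 > 0 -> violates mu << nu.
  x5: nu = 0, mu = 4/3 > 0 -> violates mu << nu.
  x6: nu = 4 > 0 -> no constraint.
The atom(s) x2, x4, x5 violate the condition (nu = 0 but mu > 0). Therefore mu is NOT absolutely continuous w.r.t. nu.

no


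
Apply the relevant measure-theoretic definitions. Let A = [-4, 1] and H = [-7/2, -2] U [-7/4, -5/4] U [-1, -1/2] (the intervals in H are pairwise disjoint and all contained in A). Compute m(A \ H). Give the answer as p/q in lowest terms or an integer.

The ambient interval has length m(A) = 1 - (-4) = 5.
Since the holes are disjoint and sit inside A, by finite additivity
  m(H) = sum_i (b_i - a_i), and m(A \ H) = m(A) - m(H).
Computing the hole measures:
  m(H_1) = -2 - (-7/2) = 3/2.
  m(H_2) = -5/4 - (-7/4) = 1/2.
  m(H_3) = -1/2 - (-1) = 1/2.
Summed: m(H) = 3/2 + 1/2 + 1/2 = 5/2.
So m(A \ H) = 5 - 5/2 = 5/2.

5/2


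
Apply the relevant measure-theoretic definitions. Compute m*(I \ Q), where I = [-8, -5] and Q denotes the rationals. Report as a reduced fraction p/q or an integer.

The interval I = [-8, -5] has m(I) = -5 - (-8) = 3 (endpoints are measure-zero, so open/closed/half-open agree). Write I = (I cap Q) u (I \ Q). The rationals in I are countable, so m*(I cap Q) = 0 (cover each rational by intervals whose total length is arbitrarily small). By countable subadditivity m*(I) <= m*(I cap Q) + m*(I \ Q), hence m*(I \ Q) >= m(I) = 3. The reverse inequality m*(I \ Q) <= m*(I) = 3 is trivial since (I \ Q) is a subset of I. Therefore m*(I \ Q) = 3.

3


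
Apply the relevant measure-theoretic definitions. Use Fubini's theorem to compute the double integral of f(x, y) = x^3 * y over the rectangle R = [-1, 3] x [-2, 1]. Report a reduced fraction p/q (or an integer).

f(x, y) is a tensor product of a function of x and a function of y, and both factors are bounded continuous (hence Lebesgue integrable) on the rectangle, so Fubini's theorem applies:
  integral_R f d(m x m) = (integral_a1^b1 x^3 dx) * (integral_a2^b2 y dy).
Inner integral in x: integral_{-1}^{3} x^3 dx = (3^4 - (-1)^4)/4
  = 20.
Inner integral in y: integral_{-2}^{1} y dy = (1^2 - (-2)^2)/2
  = -3/2.
Product: (20) * (-3/2) = -30.

-30


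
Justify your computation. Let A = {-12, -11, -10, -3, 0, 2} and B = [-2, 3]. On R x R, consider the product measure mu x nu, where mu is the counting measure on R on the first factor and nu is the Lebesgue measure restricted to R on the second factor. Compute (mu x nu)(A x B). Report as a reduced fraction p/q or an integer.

For a measurable rectangle A x B, the product measure satisfies
  (mu x nu)(A x B) = mu(A) * nu(B).
  mu(A) = 6.
  nu(B) = 5.
  (mu x nu)(A x B) = 6 * 5 = 30.

30


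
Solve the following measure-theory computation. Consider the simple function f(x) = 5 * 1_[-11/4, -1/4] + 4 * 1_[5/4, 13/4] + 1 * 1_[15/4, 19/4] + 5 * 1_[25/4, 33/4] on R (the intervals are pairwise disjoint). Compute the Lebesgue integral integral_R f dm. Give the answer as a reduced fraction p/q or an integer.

For a simple function f = sum_i c_i * 1_{A_i} with disjoint A_i,
  integral f dm = sum_i c_i * m(A_i).
Lengths of the A_i:
  m(A_1) = -1/4 - (-11/4) = 5/2.
  m(A_2) = 13/4 - 5/4 = 2.
  m(A_3) = 19/4 - 15/4 = 1.
  m(A_4) = 33/4 - 25/4 = 2.
Contributions c_i * m(A_i):
  (5) * (5/2) = 25/2.
  (4) * (2) = 8.
  (1) * (1) = 1.
  (5) * (2) = 10.
Total: 25/2 + 8 + 1 + 10 = 63/2.

63/2


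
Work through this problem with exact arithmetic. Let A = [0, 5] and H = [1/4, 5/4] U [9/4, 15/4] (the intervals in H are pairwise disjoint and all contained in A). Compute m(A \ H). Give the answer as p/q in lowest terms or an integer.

The ambient interval has length m(A) = 5 - 0 = 5.
Since the holes are disjoint and sit inside A, by finite additivity
  m(H) = sum_i (b_i - a_i), and m(A \ H) = m(A) - m(H).
Computing the hole measures:
  m(H_1) = 5/4 - 1/4 = 1.
  m(H_2) = 15/4 - 9/4 = 3/2.
Summed: m(H) = 1 + 3/2 = 5/2.
So m(A \ H) = 5 - 5/2 = 5/2.

5/2


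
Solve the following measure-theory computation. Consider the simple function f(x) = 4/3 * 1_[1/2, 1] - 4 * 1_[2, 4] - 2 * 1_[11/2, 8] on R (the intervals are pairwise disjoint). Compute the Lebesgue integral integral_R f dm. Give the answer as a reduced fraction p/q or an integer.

For a simple function f = sum_i c_i * 1_{A_i} with disjoint A_i,
  integral f dm = sum_i c_i * m(A_i).
Lengths of the A_i:
  m(A_1) = 1 - 1/2 = 1/2.
  m(A_2) = 4 - 2 = 2.
  m(A_3) = 8 - 11/2 = 5/2.
Contributions c_i * m(A_i):
  (4/3) * (1/2) = 2/3.
  (-4) * (2) = -8.
  (-2) * (5/2) = -5.
Total: 2/3 - 8 - 5 = -37/3.

-37/3


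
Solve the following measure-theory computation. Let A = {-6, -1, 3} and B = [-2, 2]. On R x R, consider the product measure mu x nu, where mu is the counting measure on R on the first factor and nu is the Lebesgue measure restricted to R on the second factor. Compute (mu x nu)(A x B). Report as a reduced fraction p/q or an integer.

For a measurable rectangle A x B, the product measure satisfies
  (mu x nu)(A x B) = mu(A) * nu(B).
  mu(A) = 3.
  nu(B) = 4.
  (mu x nu)(A x B) = 3 * 4 = 12.

12


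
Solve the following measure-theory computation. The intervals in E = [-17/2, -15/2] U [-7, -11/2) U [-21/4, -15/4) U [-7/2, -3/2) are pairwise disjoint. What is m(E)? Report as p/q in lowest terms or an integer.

For pairwise disjoint intervals, m(union_i I_i) = sum_i m(I_i),
and m is invariant under swapping open/closed endpoints (single points have measure 0).
So m(E) = sum_i (b_i - a_i).
  I_1 has length -15/2 - (-17/2) = 1.
  I_2 has length -11/2 - (-7) = 3/2.
  I_3 has length -15/4 - (-21/4) = 3/2.
  I_4 has length -3/2 - (-7/2) = 2.
Summing:
  m(E) = 1 + 3/2 + 3/2 + 2 = 6.

6


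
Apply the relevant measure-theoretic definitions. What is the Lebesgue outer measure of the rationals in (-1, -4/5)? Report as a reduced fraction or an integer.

Q cap (-1, -4/5) is countable; list its elements as q_1, q_2, ... . Fix eps > 0 and cover the k-th point by an interval of length eps * 2^(-k). The cover has total length eps * sum_{k>=1} 2^(-k) = eps, so by definition of outer measure m*(Q cap (-1, -4/5)) <= eps. Since eps was arbitrary and m* >= 0, the outer measure is 0.

0


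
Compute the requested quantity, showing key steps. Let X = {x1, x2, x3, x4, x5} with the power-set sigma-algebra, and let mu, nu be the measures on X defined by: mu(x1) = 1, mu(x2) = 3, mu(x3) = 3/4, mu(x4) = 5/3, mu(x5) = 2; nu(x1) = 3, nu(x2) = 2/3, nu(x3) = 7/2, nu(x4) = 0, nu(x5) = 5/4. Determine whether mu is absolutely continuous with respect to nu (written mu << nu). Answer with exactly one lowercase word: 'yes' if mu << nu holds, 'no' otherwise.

mu << nu means: every nu-null measurable set is also mu-null; equivalently, for every atom x, if nu({x}) = 0 then mu({x}) = 0.
Checking each atom:
  x1: nu = 3 > 0 -> no constraint.
  x2: nu = 2/3 > 0 -> no constraint.
  x3: nu = 7/2 > 0 -> no constraint.
  x4: nu = 0, mu = 5/3 > 0 -> violates mu << nu.
  x5: nu = 5/4 > 0 -> no constraint.
The atom(s) x4 violate the condition (nu = 0 but mu > 0). Therefore mu is NOT absolutely continuous w.r.t. nu.

no
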